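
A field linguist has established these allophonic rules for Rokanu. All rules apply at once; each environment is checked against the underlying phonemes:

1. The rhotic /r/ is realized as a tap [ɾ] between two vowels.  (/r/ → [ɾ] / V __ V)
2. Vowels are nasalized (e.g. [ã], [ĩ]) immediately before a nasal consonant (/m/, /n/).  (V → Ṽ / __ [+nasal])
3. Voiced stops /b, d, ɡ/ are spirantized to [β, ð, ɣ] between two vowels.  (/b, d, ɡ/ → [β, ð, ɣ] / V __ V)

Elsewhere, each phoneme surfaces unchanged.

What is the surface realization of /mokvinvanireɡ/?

/m/ (word-initial) is unaffected → [m].
/o/ (between /m/ and /k/): rule 2 targets it, but not before a nasal consonant → unchanged [o].
/k/ — not in any rule's target class → [k].
/v/ (between /k/ and /i/): no rule targets it → [v].
/i/ (between /v/ and /n/) occurs before a nasal consonant → [ĩ] by rule 2.
/n/ (between /i/ and /v/) is unaffected → [n].
/v/ (between /n/ and /a/) is unaffected → [v].
/a/ (between /v/ and /n/) occurs before a nasal consonant → [ã] by rule 2.
/n/ (between /a/ and /i/): no rule targets it → [n].
/i/ (between /n/ and /r/): rule 2 targets it, but not before a nasal consonant → unchanged [i].
Rule 1 applies to /r/ (between /i/ and /e/: between two vowels) → [ɾ].
/e/ (between /r/ and /ɡ/) is in the target of rule 2 but the environment (before a nasal consonant) is not met → [e].
/ɡ/ — word-final; rule 3 does not apply here → [ɡ].

[mokvĩnvãniɾeɡ]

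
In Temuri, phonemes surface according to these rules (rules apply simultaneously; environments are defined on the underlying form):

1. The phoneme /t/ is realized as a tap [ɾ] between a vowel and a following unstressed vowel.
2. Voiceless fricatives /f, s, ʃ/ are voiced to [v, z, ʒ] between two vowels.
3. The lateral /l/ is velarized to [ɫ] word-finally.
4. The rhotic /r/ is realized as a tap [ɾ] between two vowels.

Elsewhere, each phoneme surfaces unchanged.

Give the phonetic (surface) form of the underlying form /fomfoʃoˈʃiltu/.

/f/ (word-initial) fails the environment for rule 2, so it stays [f].
/o/ (between /f/ and /m/): no rule targets it → [o].
/m/ stays [m].
/f/ (between /m/ and /o/) fails the environment for rule 2, so it stays [f].
/o/ (between /f/ and /ʃ/): no rule targets it → [o].
/ʃ/ — between /o/ and /o/, between two vowels — surfaces as [ʒ] (rule 2).
/o/ — not in any rule's target class → [o].
/ʃ/ (between /o/ and /i/) occurs between two vowels → [ʒ] by rule 2.
/i/ (between /ʃ/ and /l/): no rule targets it → [i].
/l/ (between /i/ and /t/) fails the environment for rule 3, so it stays [l].
/t/ — between /l/ and /u/; rule 1 does not apply here → [t].
/u/ stays [u].

[fomfoʒoˈʒiltu]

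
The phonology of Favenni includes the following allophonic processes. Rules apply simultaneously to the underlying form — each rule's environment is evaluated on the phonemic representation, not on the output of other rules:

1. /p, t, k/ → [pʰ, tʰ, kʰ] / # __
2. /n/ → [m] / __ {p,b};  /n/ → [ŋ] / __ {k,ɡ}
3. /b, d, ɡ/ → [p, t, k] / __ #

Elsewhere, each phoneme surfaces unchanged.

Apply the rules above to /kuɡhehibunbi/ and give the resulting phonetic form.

[kʰuɡhehibumbi]

/k/ meets the environment for rule 1 (word-initially) → [kʰ].
/u/ (between /k/ and /ɡ/): no rule targets it → [u].
/ɡ/ (between /u/ and /h/): rule 3 targets it, but not word-finally → unchanged [ɡ].
/h/ stays [h].
/e/ (between /h/ and /h/) is unaffected → [e].
/h/ (between /e/ and /i/) is unaffected → [h].
/i/ (between /h/ and /b/): no rule targets it → [i].
/b/ (between /i/ and /u/) fails the environment for rule 3, so it stays [b].
/u/ — not in any rule's target class → [u].
/n/ meets the environment for rule 2 (before a labial or velar stop) → [m].
/b/ (between /n/ and /i/) fails the environment for rule 3, so it stays [b].
/i/ (word-final) is unaffected → [i].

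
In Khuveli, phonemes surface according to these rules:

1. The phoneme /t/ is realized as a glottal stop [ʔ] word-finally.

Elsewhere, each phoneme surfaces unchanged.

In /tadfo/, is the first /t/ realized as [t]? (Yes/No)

/t/ — word-initial; rule 1 does not apply here → [t].
The actual realization is [t], which matches [t].

Yes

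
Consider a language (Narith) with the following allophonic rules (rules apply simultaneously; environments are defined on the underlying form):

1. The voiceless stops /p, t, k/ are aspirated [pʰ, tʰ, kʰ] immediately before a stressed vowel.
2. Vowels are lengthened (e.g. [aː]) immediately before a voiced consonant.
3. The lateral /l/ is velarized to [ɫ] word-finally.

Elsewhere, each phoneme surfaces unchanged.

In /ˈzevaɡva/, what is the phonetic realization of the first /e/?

/e/ meets the environment for rule 2 (before a voiced consonant) → [eː].

[eː]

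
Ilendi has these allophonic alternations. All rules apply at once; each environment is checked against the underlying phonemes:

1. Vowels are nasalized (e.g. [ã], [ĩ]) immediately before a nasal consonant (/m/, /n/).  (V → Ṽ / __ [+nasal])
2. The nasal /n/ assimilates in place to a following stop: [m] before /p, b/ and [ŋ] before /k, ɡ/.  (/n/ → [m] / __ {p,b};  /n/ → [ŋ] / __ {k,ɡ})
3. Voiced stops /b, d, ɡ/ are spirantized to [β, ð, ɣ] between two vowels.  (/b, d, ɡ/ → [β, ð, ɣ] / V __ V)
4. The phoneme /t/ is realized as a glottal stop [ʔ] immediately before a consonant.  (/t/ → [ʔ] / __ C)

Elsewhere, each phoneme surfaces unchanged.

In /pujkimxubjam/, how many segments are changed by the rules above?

2

Segments that undergo a rule: /i/ → [ĩ] (rule 1); /a/ → [ã] (rule 1).
All other segments surface unchanged.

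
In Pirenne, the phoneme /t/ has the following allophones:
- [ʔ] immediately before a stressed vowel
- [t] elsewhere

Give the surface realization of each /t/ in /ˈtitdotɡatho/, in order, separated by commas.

[ʔ], [t], [t], [t]

Occurrence 1 (position 1): immediately before a stressed vowel → [ʔ].
Occurrence 2 (position 3): no conditioning environment matches → elsewhere allophone [t].
Occurrence 3 (position 6): no conditioning environment matches → elsewhere allophone [t].
Occurrence 4 (position 9): no conditioning environment matches → elsewhere allophone [t].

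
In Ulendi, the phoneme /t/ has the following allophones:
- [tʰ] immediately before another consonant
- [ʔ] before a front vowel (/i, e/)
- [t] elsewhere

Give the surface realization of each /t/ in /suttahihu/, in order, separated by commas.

[tʰ], [t]

Occurrence 1 (position 3): immediately before another consonant → [tʰ].
Occurrence 2 (position 4): no conditioning environment matches → elsewhere allophone [t].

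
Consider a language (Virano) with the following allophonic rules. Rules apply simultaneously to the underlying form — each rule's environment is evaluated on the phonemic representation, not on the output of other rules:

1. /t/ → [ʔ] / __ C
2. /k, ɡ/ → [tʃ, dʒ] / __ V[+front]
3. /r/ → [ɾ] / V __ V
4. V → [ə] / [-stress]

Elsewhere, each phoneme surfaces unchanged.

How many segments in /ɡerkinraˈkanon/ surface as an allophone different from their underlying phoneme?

6

Segments that undergo a rule: /ɡ/ → [dʒ] (rule 2); /e/ → [ə] (rule 4); /k/ → [tʃ] (rule 2); /i/ → [ə] (rule 4); /a/ → [ə] (rule 4); /o/ → [ə] (rule 4).
All other segments surface unchanged.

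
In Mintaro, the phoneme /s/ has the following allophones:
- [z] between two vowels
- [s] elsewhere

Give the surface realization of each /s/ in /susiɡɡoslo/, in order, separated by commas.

Occurrence 1 (position 1): no conditioning environment matches → elsewhere allophone [s].
Occurrence 2 (position 3): between two vowels → [z].
Occurrence 3 (position 8): no conditioning environment matches → elsewhere allophone [s].

[s], [z], [s]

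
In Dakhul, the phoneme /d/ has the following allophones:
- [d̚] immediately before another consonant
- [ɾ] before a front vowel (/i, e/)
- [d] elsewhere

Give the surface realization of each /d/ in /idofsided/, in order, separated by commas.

Occurrence 1 (position 2): no conditioning environment matches → elsewhere allophone [d].
Occurrence 2 (position 7): before a front vowel (/i, e/) → [ɾ].
Occurrence 3 (position 9): no conditioning environment matches → elsewhere allophone [d].

[d], [ɾ], [d]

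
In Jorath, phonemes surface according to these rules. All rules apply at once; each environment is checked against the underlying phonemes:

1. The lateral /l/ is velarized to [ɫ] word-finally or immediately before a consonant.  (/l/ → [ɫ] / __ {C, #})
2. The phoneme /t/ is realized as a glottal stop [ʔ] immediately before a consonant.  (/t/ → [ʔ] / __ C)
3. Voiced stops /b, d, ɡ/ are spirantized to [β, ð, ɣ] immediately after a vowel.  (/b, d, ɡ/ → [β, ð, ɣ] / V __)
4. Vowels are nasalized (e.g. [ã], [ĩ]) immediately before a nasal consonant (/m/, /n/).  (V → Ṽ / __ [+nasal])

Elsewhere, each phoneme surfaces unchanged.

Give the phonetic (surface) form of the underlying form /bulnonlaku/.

[buɫnõnlaku]

/b/ (word-initial) fails the environment for rule 3, so it stays [b].
/u/ (between /b/ and /l/) fails the environment for rule 4, so it stays [u].
/l/ meets the environment for rule 1 (word-finally or immediately before a consonant) → [ɫ].
/o/ (between /n/ and /n/) occurs before a nasal consonant → [õ] by rule 4.
/l/ (between /n/ and /a/) is in the target of rule 1 but the environment (word-finally or immediately before a consonant) is not met → [l].
/a/ (between /l/ and /k/) fails the environment for rule 4, so it stays [a].
/u/ (word-final): rule 4 targets it, but not before a nasal consonant → unchanged [u].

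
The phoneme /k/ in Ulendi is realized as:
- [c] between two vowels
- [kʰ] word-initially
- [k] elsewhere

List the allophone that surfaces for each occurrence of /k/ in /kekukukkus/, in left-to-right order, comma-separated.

Occurrence 1 (position 1): word-initially → [kʰ].
Occurrence 2 (position 3): between two vowels → [c].
Occurrence 3 (position 5): between two vowels → [c].
Occurrence 4 (position 7): no conditioning environment matches → elsewhere allophone [k].
Occurrence 5 (position 8): no conditioning environment matches → elsewhere allophone [k].

[kʰ], [c], [c], [k], [k]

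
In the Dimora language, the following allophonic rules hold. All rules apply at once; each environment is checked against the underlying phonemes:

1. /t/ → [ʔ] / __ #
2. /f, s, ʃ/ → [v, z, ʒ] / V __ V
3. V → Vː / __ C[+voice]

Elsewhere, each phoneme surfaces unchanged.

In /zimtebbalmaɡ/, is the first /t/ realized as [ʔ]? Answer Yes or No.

/t/ — between /m/ and /e/; rule 1 does not apply here → [t].
The actual realization is [t], not [ʔ].

No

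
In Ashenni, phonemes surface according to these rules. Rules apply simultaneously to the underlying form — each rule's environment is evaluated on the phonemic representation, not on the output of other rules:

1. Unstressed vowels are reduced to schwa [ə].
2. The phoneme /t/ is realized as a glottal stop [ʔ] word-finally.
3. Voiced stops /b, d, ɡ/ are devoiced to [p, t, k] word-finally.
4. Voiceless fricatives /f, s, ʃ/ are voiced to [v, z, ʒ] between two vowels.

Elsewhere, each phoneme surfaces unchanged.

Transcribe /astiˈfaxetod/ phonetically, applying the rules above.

[əstəˈvaxətət]

Rule 1 applies to /a/ (word-initial: in an unstressed syllable) → [ə].
/s/ — between /a/ and /t/; rule 4 does not apply here → [s].
/t/ (between /s/ and /i/) is in the target of rule 2 but the environment (word-finally) is not met → [t].
Rule 1 applies to /i/ (between /t/ and /f/: in an unstressed syllable) → [ə].
/f/ (between /i/ and /a/): between two vowels, so rule 4 applies → [v].
/a/ (between /f/ and /x/): rule 1 targets it, but not in an unstressed syllable → unchanged [a].
/e/ meets the environment for rule 1 (in an unstressed syllable) → [ə].
/t/ (between /e/ and /o/): rule 2 targets it, but not word-finally → unchanged [t].
/o/ meets the environment for rule 1 (in an unstressed syllable) → [ə].
/d/ meets the environment for rule 3 (word-finally) → [t].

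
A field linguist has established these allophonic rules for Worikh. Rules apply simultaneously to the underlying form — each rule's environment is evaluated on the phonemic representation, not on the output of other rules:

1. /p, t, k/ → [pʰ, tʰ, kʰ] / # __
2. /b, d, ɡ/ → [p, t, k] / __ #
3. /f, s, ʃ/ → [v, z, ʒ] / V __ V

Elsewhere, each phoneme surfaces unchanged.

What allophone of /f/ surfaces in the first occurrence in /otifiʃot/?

[v]

/f/ meets the environment for rule 3 (between two vowels) → [v].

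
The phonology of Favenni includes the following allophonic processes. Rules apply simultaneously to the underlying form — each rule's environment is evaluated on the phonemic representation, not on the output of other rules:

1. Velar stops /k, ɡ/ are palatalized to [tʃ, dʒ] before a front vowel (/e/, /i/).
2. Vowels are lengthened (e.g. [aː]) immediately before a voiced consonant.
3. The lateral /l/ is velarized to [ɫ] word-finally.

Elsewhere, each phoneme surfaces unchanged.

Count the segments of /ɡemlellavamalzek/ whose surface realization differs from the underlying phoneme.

6

Segments that undergo a rule: /ɡ/ → [dʒ] (rule 1); /e/ → [eː] (rule 2); /e/ → [eː] (rule 2); /a/ → [aː] (rule 2); /a/ → [aː] (rule 2); /a/ → [aː] (rule 2).
All other segments surface unchanged.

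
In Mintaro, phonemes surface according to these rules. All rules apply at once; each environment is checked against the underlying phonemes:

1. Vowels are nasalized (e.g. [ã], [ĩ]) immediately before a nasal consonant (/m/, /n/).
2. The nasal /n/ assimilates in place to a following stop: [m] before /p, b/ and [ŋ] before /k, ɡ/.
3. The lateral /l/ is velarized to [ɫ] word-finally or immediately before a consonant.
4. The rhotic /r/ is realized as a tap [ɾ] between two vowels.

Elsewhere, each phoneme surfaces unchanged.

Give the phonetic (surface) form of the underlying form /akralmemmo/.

/a/ (word-initial) fails the environment for rule 1, so it stays [a].
/k/ (between /a/ and /r/): no rule targets it → [k].
/r/ (between /k/ and /a/) is in the target of rule 4 but the environment (between two vowels) is not met → [r].
/a/ (between /r/ and /l/): rule 1 targets it, but not before a nasal consonant → unchanged [a].
/l/ (between /a/ and /m/): word-finally or immediately before a consonant, so rule 3 applies → [ɫ].
/m/ (between /l/ and /e/) is unaffected → [m].
/e/ (between /m/ and /m/): before a nasal consonant, so rule 1 applies → [ẽ].
/m/ (between /e/ and /m/): no rule targets it → [m].
/m/ (between /m/ and /o/) is unaffected → [m].
/o/ (word-final) is in the target of rule 1 but the environment (before a nasal consonant) is not met → [o].

[akraɫmẽmmo]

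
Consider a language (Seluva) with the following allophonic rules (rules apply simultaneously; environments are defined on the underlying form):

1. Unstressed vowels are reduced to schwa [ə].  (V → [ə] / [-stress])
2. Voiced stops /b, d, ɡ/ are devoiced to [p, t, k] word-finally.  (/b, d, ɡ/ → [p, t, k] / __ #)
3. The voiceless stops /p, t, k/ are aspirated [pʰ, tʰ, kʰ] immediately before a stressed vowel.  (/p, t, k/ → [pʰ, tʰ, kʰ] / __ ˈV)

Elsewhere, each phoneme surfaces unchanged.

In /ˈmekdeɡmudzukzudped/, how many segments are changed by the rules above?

Segments that undergo a rule: /e/ → [ə] (rule 1); /u/ → [ə] (rule 1); /u/ → [ə] (rule 1); /u/ → [ə] (rule 1); /e/ → [ə] (rule 1); /d/ → [t] (rule 2).
All other segments surface unchanged.

6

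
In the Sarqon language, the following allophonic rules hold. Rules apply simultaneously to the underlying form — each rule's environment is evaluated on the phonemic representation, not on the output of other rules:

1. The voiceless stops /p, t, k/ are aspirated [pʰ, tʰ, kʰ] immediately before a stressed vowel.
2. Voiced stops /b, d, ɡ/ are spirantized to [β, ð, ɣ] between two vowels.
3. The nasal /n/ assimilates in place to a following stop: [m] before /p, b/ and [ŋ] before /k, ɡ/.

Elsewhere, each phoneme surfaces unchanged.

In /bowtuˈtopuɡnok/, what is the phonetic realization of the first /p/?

[p]

/p/ (between /o/ and /u/): rule 1 targets it, but not immediately before a stressed vowel → unchanged [p].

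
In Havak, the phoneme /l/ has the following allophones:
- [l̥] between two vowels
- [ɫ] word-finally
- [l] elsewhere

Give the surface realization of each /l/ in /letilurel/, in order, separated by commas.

[l], [l̥], [ɫ]

Occurrence 1 (position 1): no conditioning environment matches → elsewhere allophone [l].
Occurrence 2 (position 5): between two vowels → [l̥].
Occurrence 3 (position 9): word-finally → [ɫ].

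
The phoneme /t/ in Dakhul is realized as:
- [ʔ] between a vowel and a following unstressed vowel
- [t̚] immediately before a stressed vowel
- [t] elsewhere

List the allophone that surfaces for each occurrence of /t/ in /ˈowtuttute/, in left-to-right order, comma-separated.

Occurrence 1 (position 3): no conditioning environment matches → elsewhere allophone [t].
Occurrence 2 (position 5): no conditioning environment matches → elsewhere allophone [t].
Occurrence 3 (position 6): no conditioning environment matches → elsewhere allophone [t].
Occurrence 4 (position 8): between a vowel and a following unstressed vowel → [ʔ].

[t], [t], [t], [ʔ]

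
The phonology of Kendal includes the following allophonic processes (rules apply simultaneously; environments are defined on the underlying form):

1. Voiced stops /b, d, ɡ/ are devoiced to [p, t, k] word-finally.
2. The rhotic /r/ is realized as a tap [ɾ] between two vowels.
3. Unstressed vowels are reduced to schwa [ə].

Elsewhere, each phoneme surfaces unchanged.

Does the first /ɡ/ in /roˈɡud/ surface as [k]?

/ɡ/ — between /o/ and /u/; rule 1 does not apply here → [ɡ].
The actual realization is [ɡ], not [k].

No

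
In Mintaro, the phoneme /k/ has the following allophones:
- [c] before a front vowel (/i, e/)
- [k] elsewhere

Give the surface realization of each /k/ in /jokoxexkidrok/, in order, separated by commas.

Occurrence 1 (position 3): no conditioning environment matches → elsewhere allophone [k].
Occurrence 2 (position 8): before a front vowel → [c].
Occurrence 3 (position 13): no conditioning environment matches → elsewhere allophone [k].

[k], [c], [k]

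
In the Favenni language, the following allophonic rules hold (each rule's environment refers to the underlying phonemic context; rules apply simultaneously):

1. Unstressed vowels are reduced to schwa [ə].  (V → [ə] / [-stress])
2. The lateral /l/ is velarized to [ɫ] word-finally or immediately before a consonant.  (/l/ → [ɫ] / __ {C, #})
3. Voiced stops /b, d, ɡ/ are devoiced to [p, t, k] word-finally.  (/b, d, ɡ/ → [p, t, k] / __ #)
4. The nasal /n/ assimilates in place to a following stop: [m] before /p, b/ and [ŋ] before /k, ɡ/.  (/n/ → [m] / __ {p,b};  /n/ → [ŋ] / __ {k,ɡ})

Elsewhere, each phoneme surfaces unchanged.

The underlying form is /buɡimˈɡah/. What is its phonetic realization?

/b/ (word-initial): rule 3 targets it, but not word-finally → unchanged [b].
/u/ meets the environment for rule 1 (in an unstressed syllable) → [ə].
/ɡ/ (between /u/ and /i/) fails the environment for rule 3, so it stays [ɡ].
/i/ — between /ɡ/ and /m/, in an unstressed syllable — surfaces as [ə] (rule 1).
/m/ stays [m].
/ɡ/ — between /m/ and /a/; rule 3 does not apply here → [ɡ].
/a/ (between /ɡ/ and /h/) fails the environment for rule 1, so it stays [a].
/h/ (word-final) is unaffected → [h].

[bəɡəmˈɡah]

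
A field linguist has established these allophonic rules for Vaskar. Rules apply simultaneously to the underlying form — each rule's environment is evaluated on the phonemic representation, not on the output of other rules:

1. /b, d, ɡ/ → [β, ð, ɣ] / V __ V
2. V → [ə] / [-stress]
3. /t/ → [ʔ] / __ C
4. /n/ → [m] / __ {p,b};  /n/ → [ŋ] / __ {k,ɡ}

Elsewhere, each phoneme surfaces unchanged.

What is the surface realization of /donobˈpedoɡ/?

[dənəbˈpeðəɡ]

/d/ (word-initial) fails the environment for rule 1, so it stays [d].
/o/ — between /d/ and /n/, in an unstressed syllable — surfaces as [ə] (rule 2).
/n/ (between /o/ and /o/) fails the environment for rule 4, so it stays [n].
/o/ meets the environment for rule 2 (in an unstressed syllable) → [ə].
/b/ (between /o/ and /p/): rule 1 targets it, but not between two vowels → unchanged [b].
/e/ (between /p/ and /d/) fails the environment for rule 2, so it stays [e].
Rule 1 applies to /d/ (between /e/ and /o/: between two vowels) → [ð].
/o/ (between /d/ and /ɡ/) occurs in an unstressed syllable → [ə] by rule 2.
/ɡ/ (word-final) is in the target of rule 1 but the environment (between two vowels) is not met → [ɡ].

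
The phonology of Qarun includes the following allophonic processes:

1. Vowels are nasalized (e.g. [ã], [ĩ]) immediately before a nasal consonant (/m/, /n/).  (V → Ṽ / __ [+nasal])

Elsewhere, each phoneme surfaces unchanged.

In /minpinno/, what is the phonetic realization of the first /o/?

[o]

/o/ (word-final): rule 1 targets it, but not before a nasal consonant → unchanged [o].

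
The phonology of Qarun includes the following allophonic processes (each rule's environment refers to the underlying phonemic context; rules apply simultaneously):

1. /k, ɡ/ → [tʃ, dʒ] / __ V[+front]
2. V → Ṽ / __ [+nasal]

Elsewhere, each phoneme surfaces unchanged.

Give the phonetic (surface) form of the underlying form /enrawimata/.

[ẽnrawĩmata]

/e/ meets the environment for rule 2 (before a nasal consonant) → [ẽ].
/n/ (between /e/ and /r/) is unaffected → [n].
/r/ — not in any rule's target class → [r].
/a/ — between /r/ and /w/; rule 2 does not apply here → [a].
/w/ (between /a/ and /i/) is unaffected → [w].
/i/ — between /w/ and /m/, before a nasal consonant — surfaces as [ĩ] (rule 2).
/m/ (between /i/ and /a/) is unaffected → [m].
/a/ (between /m/ and /t/): rule 2 targets it, but not before a nasal consonant → unchanged [a].
/t/ stays [t].
/a/ (word-final): rule 2 targets it, but not before a nasal consonant → unchanged [a].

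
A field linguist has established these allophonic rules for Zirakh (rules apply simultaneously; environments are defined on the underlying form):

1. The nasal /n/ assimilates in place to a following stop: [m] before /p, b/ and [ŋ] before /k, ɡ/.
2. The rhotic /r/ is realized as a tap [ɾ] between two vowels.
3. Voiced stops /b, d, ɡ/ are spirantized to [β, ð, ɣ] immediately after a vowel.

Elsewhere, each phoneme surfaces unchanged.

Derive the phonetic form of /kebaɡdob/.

/k/ stays [k].
/e/ — not in any rule's target class → [e].
/b/ meets the environment for rule 3 (immediately after a vowel) → [β].
/a/ (between /b/ and /ɡ/): no rule targets it → [a].
Rule 3 applies to /ɡ/ (between /a/ and /d/: immediately after a vowel) → [ɣ].
/d/ (between /ɡ/ and /o/) fails the environment for rule 3, so it stays [d].
/o/ — not in any rule's target class → [o].
/b/ (word-final): immediately after a vowel, so rule 3 applies → [β].

[keβaɣdoβ]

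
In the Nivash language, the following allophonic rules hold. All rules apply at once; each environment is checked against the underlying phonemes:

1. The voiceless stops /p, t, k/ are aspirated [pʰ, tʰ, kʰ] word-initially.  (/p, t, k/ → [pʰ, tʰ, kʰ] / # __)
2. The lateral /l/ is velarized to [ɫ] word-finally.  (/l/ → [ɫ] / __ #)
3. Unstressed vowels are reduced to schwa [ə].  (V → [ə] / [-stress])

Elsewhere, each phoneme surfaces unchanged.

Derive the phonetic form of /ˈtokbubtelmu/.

[ˈtʰokbəbtəlmə]

/t/ — word-initial, word-initially — surfaces as [tʰ] (rule 1).
/o/ (between /t/ and /k/) fails the environment for rule 3, so it stays [o].
/k/ (between /o/ and /b/) is in the target of rule 1 but the environment (word-initially) is not met → [k].
/u/ meets the environment for rule 3 (in an unstressed syllable) → [ə].
/t/ (between /b/ and /e/) is in the target of rule 1 but the environment (word-initially) is not met → [t].
/e/ meets the environment for rule 3 (in an unstressed syllable) → [ə].
/l/ — between /e/ and /m/; rule 2 does not apply here → [l].
/u/ — word-final, in an unstressed syllable — surfaces as [ə] (rule 3).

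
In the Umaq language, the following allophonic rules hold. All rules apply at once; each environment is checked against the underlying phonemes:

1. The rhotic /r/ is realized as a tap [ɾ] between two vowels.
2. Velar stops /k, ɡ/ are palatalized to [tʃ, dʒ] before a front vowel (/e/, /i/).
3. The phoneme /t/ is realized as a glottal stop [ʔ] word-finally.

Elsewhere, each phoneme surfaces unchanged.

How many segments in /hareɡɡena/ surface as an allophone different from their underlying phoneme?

Segments that undergo a rule: /r/ → [ɾ] (rule 1); /ɡ/ → [dʒ] (rule 2).
All other segments surface unchanged.

2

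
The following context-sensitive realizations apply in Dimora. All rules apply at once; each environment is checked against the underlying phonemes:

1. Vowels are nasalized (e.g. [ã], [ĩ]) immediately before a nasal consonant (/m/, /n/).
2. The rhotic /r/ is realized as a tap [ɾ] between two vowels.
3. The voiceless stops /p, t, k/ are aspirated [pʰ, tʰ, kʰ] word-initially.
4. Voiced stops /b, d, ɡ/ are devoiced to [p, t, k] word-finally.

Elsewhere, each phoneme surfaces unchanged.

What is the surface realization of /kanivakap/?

[kʰãnivakap]

/k/ (word-initial): word-initially, so rule 3 applies → [kʰ].
Rule 1 applies to /a/ (between /k/ and /n/: before a nasal consonant) → [ã].
/n/ (between /a/ and /i/) is unaffected → [n].
/i/ (between /n/ and /v/): rule 1 targets it, but not before a nasal consonant → unchanged [i].
/v/ stays [v].
/a/ (between /v/ and /k/): rule 1 targets it, but not before a nasal consonant → unchanged [a].
/k/ (between /a/ and /a/): rule 3 targets it, but not word-initially → unchanged [k].
/a/ (between /k/ and /p/): rule 1 targets it, but not before a nasal consonant → unchanged [a].
/p/ (word-final) is in the target of rule 3 but the environment (word-initially) is not met → [p].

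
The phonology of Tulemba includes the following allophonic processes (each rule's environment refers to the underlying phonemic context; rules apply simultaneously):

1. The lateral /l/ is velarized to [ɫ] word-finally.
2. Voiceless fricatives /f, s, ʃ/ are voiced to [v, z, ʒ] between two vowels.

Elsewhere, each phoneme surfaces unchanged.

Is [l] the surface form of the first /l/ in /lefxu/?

Yes

/l/ (word-initial): rule 1 targets it, but not word-finally → unchanged [l].
The actual realization is [l], which matches [l].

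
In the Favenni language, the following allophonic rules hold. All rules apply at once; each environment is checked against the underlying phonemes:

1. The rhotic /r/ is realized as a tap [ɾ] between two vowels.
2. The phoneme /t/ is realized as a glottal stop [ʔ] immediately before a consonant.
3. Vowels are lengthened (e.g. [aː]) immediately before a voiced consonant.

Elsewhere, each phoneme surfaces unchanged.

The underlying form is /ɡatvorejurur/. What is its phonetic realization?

[ɡaʔvoːɾeːjuːɾuːr]

/a/ — between /ɡ/ and /t/; rule 3 does not apply here → [a].
/t/ (between /a/ and /v/): immediately before a consonant, so rule 2 applies → [ʔ].
/o/ (between /v/ and /r/) occurs before a voiced consonant → [oː] by rule 3.
/r/ (between /o/ and /e/) occurs between two vowels → [ɾ] by rule 1.
/e/ meets the environment for rule 3 (before a voiced consonant) → [eː].
/u/ (between /j/ and /r/) occurs before a voiced consonant → [uː] by rule 3.
Rule 1 applies to /r/ (between /u/ and /u/: between two vowels) → [ɾ].
/u/ meets the environment for rule 3 (before a voiced consonant) → [uː].
/r/ (word-final) fails the environment for rule 1, so it stays [r].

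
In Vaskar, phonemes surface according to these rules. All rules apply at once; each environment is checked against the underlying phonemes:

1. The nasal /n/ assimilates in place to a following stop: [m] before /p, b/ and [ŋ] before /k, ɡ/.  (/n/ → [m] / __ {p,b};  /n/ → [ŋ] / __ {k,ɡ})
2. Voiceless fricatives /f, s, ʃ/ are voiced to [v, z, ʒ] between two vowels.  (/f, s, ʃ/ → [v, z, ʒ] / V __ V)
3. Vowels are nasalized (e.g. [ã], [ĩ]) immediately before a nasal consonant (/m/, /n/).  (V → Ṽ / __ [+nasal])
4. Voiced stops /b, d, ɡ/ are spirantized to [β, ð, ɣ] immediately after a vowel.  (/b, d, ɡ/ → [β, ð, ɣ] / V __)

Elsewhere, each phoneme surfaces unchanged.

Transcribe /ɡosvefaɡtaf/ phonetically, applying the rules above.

[ɡosvevaɣtaf]

/ɡ/ — word-initial; rule 4 does not apply here → [ɡ].
/o/ (between /ɡ/ and /s/) is in the target of rule 3 but the environment (before a nasal consonant) is not met → [o].
/s/ (between /o/ and /v/): rule 2 targets it, but not between two vowels → unchanged [s].
/v/ — not in any rule's target class → [v].
/e/ (between /v/ and /f/) is in the target of rule 3 but the environment (before a nasal consonant) is not met → [e].
/f/ (between /e/ and /a/) occurs between two vowels → [v] by rule 2.
/a/ — between /f/ and /ɡ/; rule 3 does not apply here → [a].
/ɡ/ (between /a/ and /t/): immediately after a vowel, so rule 4 applies → [ɣ].
/t/ stays [t].
/a/ (between /t/ and /f/) fails the environment for rule 3, so it stays [a].
/f/ — word-final; rule 2 does not apply here → [f].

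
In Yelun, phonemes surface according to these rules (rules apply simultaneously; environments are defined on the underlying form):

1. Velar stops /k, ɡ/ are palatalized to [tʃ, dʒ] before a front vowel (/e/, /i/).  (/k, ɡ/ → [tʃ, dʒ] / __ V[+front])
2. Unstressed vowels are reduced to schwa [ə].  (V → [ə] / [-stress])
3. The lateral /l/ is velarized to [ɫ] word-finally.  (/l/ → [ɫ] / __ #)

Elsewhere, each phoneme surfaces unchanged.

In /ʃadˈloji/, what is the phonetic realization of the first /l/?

/l/ (between /d/ and /o/): rule 3 targets it, but not word-finally → unchanged [l].

[l]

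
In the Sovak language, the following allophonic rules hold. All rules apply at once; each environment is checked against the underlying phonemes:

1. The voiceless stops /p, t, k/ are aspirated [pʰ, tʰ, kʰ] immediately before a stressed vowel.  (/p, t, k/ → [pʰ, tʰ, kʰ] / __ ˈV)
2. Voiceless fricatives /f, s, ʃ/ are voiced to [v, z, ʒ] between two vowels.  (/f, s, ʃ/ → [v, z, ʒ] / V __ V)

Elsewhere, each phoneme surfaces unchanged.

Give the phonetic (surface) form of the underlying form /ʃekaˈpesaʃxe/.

[ʃekaˈpʰezaʃxe]

/ʃ/ (word-initial) fails the environment for rule 2, so it stays [ʃ].
/e/ (between /ʃ/ and /k/) is unaffected → [e].
/k/ (between /e/ and /a/): rule 1 targets it, but not immediately before a stressed vowel → unchanged [k].
/a/ (between /k/ and /p/): no rule targets it → [a].
/p/ — between /a/ and /e/, immediately before a stressed vowel — surfaces as [pʰ] (rule 1).
/e/ — not in any rule's target class → [e].
Rule 2 applies to /s/ (between /e/ and /a/: between two vowels) → [z].
/a/ — not in any rule's target class → [a].
/ʃ/ (between /a/ and /x/): rule 2 targets it, but not between two vowels → unchanged [ʃ].
/x/ (between /ʃ/ and /e/): no rule targets it → [x].
/e/ (word-final): no rule targets it → [e].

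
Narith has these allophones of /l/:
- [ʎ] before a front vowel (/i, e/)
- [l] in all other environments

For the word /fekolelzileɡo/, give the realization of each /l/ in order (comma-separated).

Occurrence 1 (position 5): before a front vowel (/i, e/) → [ʎ].
Occurrence 2 (position 7): no conditioning environment matches → elsewhere allophone [l].
Occurrence 3 (position 10): before a front vowel (/i, e/) → [ʎ].

[ʎ], [l], [ʎ]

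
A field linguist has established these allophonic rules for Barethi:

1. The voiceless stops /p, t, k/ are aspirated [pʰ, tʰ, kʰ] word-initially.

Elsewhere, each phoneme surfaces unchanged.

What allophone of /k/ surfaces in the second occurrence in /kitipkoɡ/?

[k]

/k/ (between /p/ and /o/) is in the target of rule 1 but the environment (word-initially) is not met → [k].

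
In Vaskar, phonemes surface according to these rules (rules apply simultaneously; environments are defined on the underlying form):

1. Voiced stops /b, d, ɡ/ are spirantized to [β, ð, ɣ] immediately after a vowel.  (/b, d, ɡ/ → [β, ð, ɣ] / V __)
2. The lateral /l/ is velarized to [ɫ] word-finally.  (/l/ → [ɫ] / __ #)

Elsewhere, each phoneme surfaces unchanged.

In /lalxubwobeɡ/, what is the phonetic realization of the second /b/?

[β]

Rule 1 applies to /b/ (between /o/ and /e/: immediately after a vowel) → [β].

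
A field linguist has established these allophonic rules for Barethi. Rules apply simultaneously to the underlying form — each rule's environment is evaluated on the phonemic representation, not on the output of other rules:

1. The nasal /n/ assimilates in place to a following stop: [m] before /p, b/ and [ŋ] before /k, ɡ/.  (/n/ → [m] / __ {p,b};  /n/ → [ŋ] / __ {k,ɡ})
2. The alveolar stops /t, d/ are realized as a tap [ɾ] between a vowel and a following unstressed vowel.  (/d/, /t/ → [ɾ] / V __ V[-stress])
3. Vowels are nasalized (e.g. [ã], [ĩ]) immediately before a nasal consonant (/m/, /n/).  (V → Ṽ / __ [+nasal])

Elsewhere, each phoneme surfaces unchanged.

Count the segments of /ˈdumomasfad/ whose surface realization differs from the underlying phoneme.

2

Segments that undergo a rule: /u/ → [ũ] (rule 3); /o/ → [õ] (rule 3).
All other segments surface unchanged.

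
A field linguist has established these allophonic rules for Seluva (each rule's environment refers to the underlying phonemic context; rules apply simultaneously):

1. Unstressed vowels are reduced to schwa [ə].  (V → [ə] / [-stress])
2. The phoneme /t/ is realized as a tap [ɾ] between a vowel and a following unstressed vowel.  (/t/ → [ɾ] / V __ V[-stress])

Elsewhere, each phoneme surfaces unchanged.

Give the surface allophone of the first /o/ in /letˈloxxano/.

[o]

/o/ (between /l/ and /x/) is in the target of rule 1 but the environment (in an unstressed syllable) is not met → [o].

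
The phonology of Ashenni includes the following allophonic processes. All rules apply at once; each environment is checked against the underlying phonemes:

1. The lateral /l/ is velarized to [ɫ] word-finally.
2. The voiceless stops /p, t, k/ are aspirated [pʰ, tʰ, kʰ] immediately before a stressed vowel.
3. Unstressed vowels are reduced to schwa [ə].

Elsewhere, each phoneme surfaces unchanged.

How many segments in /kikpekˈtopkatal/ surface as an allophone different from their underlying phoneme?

6

Segments that undergo a rule: /i/ → [ə] (rule 3); /e/ → [ə] (rule 3); /t/ → [tʰ] (rule 2); /a/ → [ə] (rule 3); /a/ → [ə] (rule 3); /l/ → [ɫ] (rule 1).
All other segments surface unchanged.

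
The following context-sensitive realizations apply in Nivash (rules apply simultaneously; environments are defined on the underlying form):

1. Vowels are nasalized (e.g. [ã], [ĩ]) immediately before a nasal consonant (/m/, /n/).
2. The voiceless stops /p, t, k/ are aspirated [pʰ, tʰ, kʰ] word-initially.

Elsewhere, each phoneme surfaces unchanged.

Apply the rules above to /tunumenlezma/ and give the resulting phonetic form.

[tʰũnũmẽnlezma]

/t/ meets the environment for rule 2 (word-initially) → [tʰ].
/u/ meets the environment for rule 1 (before a nasal consonant) → [ũ].
/n/ stays [n].
Rule 1 applies to /u/ (between /n/ and /m/: before a nasal consonant) → [ũ].
/m/ stays [m].
/e/ — between /m/ and /n/, before a nasal consonant — surfaces as [ẽ] (rule 1).
/n/ (between /e/ and /l/) is unaffected → [n].
/l/ (between /n/ and /e/) is unaffected → [l].
/e/ — between /l/ and /z/; rule 1 does not apply here → [e].
/z/ stays [z].
/m/ — not in any rule's target class → [m].
/a/ (word-final): rule 1 targets it, but not before a nasal consonant → unchanged [a].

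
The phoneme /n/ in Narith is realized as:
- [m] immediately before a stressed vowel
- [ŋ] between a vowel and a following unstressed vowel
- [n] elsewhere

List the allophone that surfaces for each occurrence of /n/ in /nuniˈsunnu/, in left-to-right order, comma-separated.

Occurrence 1 (position 1): no conditioning environment matches → elsewhere allophone [n].
Occurrence 2 (position 3): between a vowel and a following unstressed vowel → [ŋ].
Occurrence 3 (position 7): no conditioning environment matches → elsewhere allophone [n].
Occurrence 4 (position 8): no conditioning environment matches → elsewhere allophone [n].

[n], [ŋ], [n], [n]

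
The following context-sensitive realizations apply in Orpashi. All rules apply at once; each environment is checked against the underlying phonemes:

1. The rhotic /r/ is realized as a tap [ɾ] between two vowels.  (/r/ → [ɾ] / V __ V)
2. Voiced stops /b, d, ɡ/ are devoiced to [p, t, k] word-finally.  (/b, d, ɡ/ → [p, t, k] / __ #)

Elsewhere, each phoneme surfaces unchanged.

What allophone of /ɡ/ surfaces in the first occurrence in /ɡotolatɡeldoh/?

/ɡ/ — word-initial; rule 2 does not apply here → [ɡ].

[ɡ]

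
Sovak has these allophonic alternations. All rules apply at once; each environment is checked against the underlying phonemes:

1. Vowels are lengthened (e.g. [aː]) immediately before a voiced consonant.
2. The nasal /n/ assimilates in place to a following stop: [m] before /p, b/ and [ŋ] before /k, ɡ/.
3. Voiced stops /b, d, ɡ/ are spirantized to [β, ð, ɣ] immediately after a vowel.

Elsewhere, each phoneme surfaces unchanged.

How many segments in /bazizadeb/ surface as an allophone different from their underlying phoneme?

6

Segments that undergo a rule: /a/ → [aː] (rule 1); /i/ → [iː] (rule 1); /a/ → [aː] (rule 1); /d/ → [ð] (rule 3); /e/ → [eː] (rule 1); /b/ → [β] (rule 3).
All other segments surface unchanged.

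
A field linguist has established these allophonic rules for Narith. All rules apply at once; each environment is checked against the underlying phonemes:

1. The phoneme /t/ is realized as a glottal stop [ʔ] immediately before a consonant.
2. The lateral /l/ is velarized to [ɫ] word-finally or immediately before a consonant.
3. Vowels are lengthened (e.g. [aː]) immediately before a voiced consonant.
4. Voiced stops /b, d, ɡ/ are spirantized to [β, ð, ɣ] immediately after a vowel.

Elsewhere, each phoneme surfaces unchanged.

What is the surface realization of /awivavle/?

[aːwiːvaːvle]

Rule 3 applies to /a/ (word-initial: before a voiced consonant) → [aː].
/w/ (between /a/ and /i/) is unaffected → [w].
/i/ (between /w/ and /v/) occurs before a voiced consonant → [iː] by rule 3.
/v/ stays [v].
/a/ — between /v/ and /v/, before a voiced consonant — surfaces as [aː] (rule 3).
/v/ stays [v].
/l/ — between /v/ and /e/; rule 2 does not apply here → [l].
/e/ (word-final) fails the environment for rule 3, so it stays [e].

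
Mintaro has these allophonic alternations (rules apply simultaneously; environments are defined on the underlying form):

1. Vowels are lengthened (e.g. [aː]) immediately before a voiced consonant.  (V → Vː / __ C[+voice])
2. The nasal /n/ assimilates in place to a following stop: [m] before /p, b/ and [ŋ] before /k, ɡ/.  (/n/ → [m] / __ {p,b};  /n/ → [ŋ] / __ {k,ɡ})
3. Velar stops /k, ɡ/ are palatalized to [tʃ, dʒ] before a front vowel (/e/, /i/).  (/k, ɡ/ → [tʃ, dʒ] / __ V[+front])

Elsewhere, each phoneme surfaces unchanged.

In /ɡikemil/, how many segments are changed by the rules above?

4

Segments that undergo a rule: /ɡ/ → [dʒ] (rule 3); /k/ → [tʃ] (rule 3); /e/ → [eː] (rule 1); /i/ → [iː] (rule 1).
All other segments surface unchanged.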